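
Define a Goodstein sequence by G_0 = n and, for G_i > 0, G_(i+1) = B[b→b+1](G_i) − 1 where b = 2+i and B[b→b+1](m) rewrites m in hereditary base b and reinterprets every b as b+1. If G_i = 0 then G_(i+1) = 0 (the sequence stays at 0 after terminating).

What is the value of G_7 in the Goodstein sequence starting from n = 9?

1162263921

G_0=9  [base 2] 2^(2 + 1) + 1  →[2↦3]→  3^(3 + 1) + 1 = 82  −1 ⇒ G_1=81
G_1=81  [base 3] 3^(3 + 1)  →[3↦4]→  4^(4 + 1) = 1024  −1 ⇒ G_2=1023
G_2=1023  [base 4] 3·4^4 + 3·4^3 + 3·4^2 + 3·4 + 3  →[4↦5]→  3·5^5 + 3·5^3 + 3·5^2 + 3·5 + 3 = 9843  −1 ⇒ G_3=9842
G_3=9842  [base 5] 3·5^5 + 3·5^3 + 3·5^2 + 3·5 + 2  →[5↦6]→  3·6^6 + 3·6^3 + 3·6^2 + 3·6 + 2 = 140744  −1 ⇒ G_4=140743
G_4=140743  [base 6] 3·6^6 + 3·6^3 + 3·6^2 + 3·6 + 1  →[6↦7]→  3·7^7 + 3·7^3 + 3·7^2 + 3·7 + 1 = 2471827  −1 ⇒ G_5=2471826
G_5=2471826  [base 7] 3·7^7 + 3·7^3 + 3·7^2 + 3·7  →[7↦8]→  3·8^8 + 3·8^3 + 3·8^2 + 3·8 = 50333400  −1 ⇒ G_6=50333399
G_6=50333399  [base 8] 3·8^8 + 3·8^3 + 3·8^2 + 2·8 + 7  →[8↦9]→  3·9^9 + 3·9^3 + 3·9^2 + 2·9 + 7 = 1162263922  −1 ⇒ G_7=1162263921
G_7=1162263921  [base 9] 3·9^9 + 3·9^3 + 3·9^2 + 2·9 + 6  →[9↦10]→  3·10^10 + 3·10^3 + 3·10^2 + 2·10 + 6 = 30000003326  −1 ⇒ G_8=30000003325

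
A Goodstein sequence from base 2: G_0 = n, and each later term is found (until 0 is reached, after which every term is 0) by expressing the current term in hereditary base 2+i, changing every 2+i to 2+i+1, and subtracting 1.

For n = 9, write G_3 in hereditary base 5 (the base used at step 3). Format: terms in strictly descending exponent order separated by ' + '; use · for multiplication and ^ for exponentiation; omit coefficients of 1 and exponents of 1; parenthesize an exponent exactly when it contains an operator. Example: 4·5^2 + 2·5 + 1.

base 2: 9 = 2^(2 + 1) + 1; at 3: 3^(3 + 1) + 1 = 82; next = 81
base 3: 81 = 3^(3 + 1); at 4: 4^(4 + 1) = 1024; next = 1023
base 4: 1023 = 3·4^4 + 3·4^3 + 3·4^2 + 3·4 + 3; at 5: 3·5^5 + 3·5^3 + 3·5^2 + 3·5 + 3 = 9843; next = 9842
base 5: 9842 = 3·5^5 + 3·5^3 + 3·5^2 + 3·5 + 2; at 6: 3·6^6 + 3·6^3 + 3·6^2 + 3·6 + 2 = 140744; next = 140743

3·5^5 + 3·5^3 + 3·5^2 + 3·5 + 2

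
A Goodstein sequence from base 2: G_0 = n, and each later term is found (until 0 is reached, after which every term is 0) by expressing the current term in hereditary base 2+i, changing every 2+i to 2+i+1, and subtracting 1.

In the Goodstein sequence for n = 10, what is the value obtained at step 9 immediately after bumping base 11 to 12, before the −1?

44580503598540

(0) 10|_2 = 2^(2 + 1) + 2 ↦ 3^(3 + 1) + 3|_3 = 84 ⇒ 83
(1) 83|_3 = 3^(3 + 1) + 2 ↦ 4^(4 + 1) + 2|_4 = 1026 ⇒ 1025
(2) 1025|_4 = 4^(4 + 1) + 1 ↦ 5^(5 + 1) + 1|_5 = 15626 ⇒ 15625
(3) 15625|_5 = 5^(5 + 1) ↦ 6^(6 + 1)|_6 = 279936 ⇒ 279935
(4) 279935|_6 = 5·6^6 + 5·6^5 + 5·6^4 + 5·6^3 + 5·6^2 + 5·6 + 5 ↦ 5·7^7 + 5·7^5 + 5·7^4 + 5·7^3 + 5·7^2 + 5·7 + 5|_7 = 4215755 ⇒ 4215754
(5) 4215754|_7 = 5·7^7 + 5·7^5 + 5·7^4 + 5·7^3 + 5·7^2 + 5·7 + 4 ↦ 5·8^8 + 5·8^5 + 5·8^4 + 5·8^3 + 5·8^2 + 5·8 + 4|_8 = 84073324 ⇒ 84073323
(6) 84073323|_8 = 5·8^8 + 5·8^5 + 5·8^4 + 5·8^3 + 5·8^2 + 5·8 + 3 ↦ 5·9^9 + 5·9^5 + 5·9^4 + 5·9^3 + 5·9^2 + 5·9 + 3|_9 = 1937434593 ⇒ 1937434592
(7) 1937434592|_9 = 5·9^9 + 5·9^5 + 5·9^4 + 5·9^3 + 5·9^2 + 5·9 + 2 ↦ 5·10^10 + 5·10^5 + 5·10^4 + 5·10^3 + 5·10^2 + 5·10 + 2|_10 = 50000555552 ⇒ 50000555551
(8) 50000555551|_10 = 5·10^10 + 5·10^5 + 5·10^4 + 5·10^3 + 5·10^2 + 5·10 + 1 ↦ 5·11^11 + 5·11^5 + 5·11^4 + 5·11^3 + 5·11^2 + 5·11 + 1|_11 = 1426559238831 ⇒ 1426559238830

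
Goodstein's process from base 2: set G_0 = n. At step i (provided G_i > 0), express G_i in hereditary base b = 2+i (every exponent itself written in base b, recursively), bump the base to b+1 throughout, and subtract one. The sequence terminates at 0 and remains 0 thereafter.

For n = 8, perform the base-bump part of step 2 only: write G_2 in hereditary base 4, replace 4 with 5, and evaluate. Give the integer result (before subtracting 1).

6311

G_0=8  [base 2] 2^(2 + 1)  →[2↦3]→  3^(3 + 1) = 81  −1 ⇒ G_1=80
G_1=80  [base 3] 2·3^3 + 2·3^2 + 2·3 + 2  →[3↦4]→  2·4^4 + 2·4^2 + 2·4 + 2 = 554  −1 ⇒ G_2=553
G_2=553  [base 4] 2·4^4 + 2·4^2 + 2·4 + 1  →[4↦5]→  2·5^5 + 2·5^2 + 2·5 + 1 = 6311  −1 ⇒ G_3=6310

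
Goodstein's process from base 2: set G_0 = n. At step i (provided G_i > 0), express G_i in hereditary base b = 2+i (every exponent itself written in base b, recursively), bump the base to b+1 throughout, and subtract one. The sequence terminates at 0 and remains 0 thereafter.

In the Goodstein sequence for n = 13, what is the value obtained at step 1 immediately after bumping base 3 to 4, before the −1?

1280

base 2: 13 = 2^(2 + 1) + 2^2 + 1; at 3: 3^(3 + 1) + 3^3 + 1 = 109; next = 108
base 3: 108 = 3^(3 + 1) + 3^3; at 4: 4^(4 + 1) + 4^4 = 1280; next = 1279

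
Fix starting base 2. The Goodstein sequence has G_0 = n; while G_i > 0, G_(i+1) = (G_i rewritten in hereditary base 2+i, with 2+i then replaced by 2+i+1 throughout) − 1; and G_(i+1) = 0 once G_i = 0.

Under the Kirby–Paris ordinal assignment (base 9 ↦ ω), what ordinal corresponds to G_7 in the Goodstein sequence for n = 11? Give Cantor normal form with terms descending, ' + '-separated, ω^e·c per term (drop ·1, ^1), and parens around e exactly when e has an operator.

ω^ω·7 + ω^7·7 + ω^6·7 + ω^5·7 + ω^4·7 + ω^3·7 + ω^2·7 + ω·7 + 6

base 2: 11 = 2^(2 + 1) + 2 + 1; at 3: 3^(3 + 1) + 3 + 1 = 85; next = 84
base 3: 84 = 3^(3 + 1) + 3; at 4: 4^(4 + 1) + 4 = 1028; next = 1027
base 4: 1027 = 4^(4 + 1) + 3; at 5: 5^(5 + 1) + 3 = 15628; next = 15627
base 5: 15627 = 5^(5 + 1) + 2; at 6: 6^(6 + 1) + 2 = 279938; next = 279937
base 6: 279937 = 6^(6 + 1) + 1; at 7: 7^(7 + 1) + 1 = 5764802; next = 5764801
base 7: 5764801 = 7^(7 + 1); at 8: 8^(8 + 1) = 134217728; next = 134217727
base 8: 134217727 = 7·8^8 + 7·8^7 + 7·8^6 + 7·8^5 + 7·8^4 + 7·8^3 + 7·8^2 + 7·8 + 7; at 9: 7·9^9 + 7·9^7 + 7·9^6 + 7·9^5 + 7·9^4 + 7·9^3 + 7·9^2 + 7·9 + 7 = 2749609303; next = 2749609302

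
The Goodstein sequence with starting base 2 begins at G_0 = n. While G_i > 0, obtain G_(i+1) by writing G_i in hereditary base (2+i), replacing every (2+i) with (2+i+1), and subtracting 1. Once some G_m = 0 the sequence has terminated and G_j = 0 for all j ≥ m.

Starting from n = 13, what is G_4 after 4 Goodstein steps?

280711

G_0 = 13. HB_2(13) = 2^(2 + 1) + 2^2 + 1. Bump = 109. G_1 = 108.
G_1 = 108. HB_3(108) = 3^(3 + 1) + 3^3. Bump = 1280. G_2 = 1279.
G_2 = 1279. HB_4(1279) = 4^(4 + 1) + 3·4^3 + 3·4^2 + 3·4 + 3. Bump = 16093. G_3 = 16092.
G_3 = 16092. HB_5(16092) = 5^(5 + 1) + 3·5^3 + 3·5^2 + 3·5 + 2. Bump = 280712. G_4 = 280711.
G_4 = 280711. HB_6(280711) = 6^(6 + 1) + 3·6^3 + 3·6^2 + 3·6 + 1. Bump = 5765999. G_5 = 5765998.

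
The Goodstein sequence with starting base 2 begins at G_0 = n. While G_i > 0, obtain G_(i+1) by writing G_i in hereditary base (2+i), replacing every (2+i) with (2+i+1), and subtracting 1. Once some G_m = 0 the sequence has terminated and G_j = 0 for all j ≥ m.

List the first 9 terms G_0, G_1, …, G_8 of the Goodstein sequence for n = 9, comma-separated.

[0] 9 ≡ 2^(2 + 1) + 1 (base 2). Lift 3: 82. −1: 81.
[1] 81 ≡ 3^(3 + 1) (base 3). Lift 4: 1024. −1: 1023.
[2] 1023 ≡ 3·4^4 + 3·4^3 + 3·4^2 + 3·4 + 3 (base 4). Lift 5: 9843. −1: 9842.
[3] 9842 ≡ 3·5^5 + 3·5^3 + 3·5^2 + 3·5 + 2 (base 5). Lift 6: 140744. −1: 140743.
[4] 140743 ≡ 3·6^6 + 3·6^3 + 3·6^2 + 3·6 + 1 (base 6). Lift 7: 2471827. −1: 2471826.
[5] 2471826 ≡ 3·7^7 + 3·7^3 + 3·7^2 + 3·7 (base 7). Lift 8: 50333400. −1: 50333399.
[6] 50333399 ≡ 3·8^8 + 3·8^3 + 3·8^2 + 2·8 + 7 (base 8). Lift 9: 1162263922. −1: 1162263921.
[7] 1162263921 ≡ 3·9^9 + 3·9^3 + 3·9^2 + 2·9 + 6 (base 9). Lift 10: 30000003326. −1: 30000003325.

9, 81, 1023, 9842, 140743, 2471826, 50333399, 1162263921, 30000003325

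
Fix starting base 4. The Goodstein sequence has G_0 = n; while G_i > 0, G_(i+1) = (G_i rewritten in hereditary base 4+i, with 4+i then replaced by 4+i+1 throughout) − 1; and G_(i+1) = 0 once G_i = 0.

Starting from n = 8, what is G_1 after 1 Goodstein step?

[0] 8 ≡ 2·4 (base 4). Lift 5: 10. −1: 9.
[1] 9 ≡ 5 + 4 (base 5). Lift 6: 10. −1: 9.

9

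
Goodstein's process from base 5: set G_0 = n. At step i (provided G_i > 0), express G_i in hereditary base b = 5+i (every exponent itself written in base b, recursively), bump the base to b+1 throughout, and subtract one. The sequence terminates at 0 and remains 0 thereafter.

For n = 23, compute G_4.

35

G_0=23  [base 5] 4·5 + 3  →[5↦6]→  4·6 + 3 = 27  −1 ⇒ G_1=26
G_1=26  [base 6] 4·6 + 2  →[6↦7]→  4·7 + 2 = 30  −1 ⇒ G_2=29
G_2=29  [base 7] 4·7 + 1  →[7↦8]→  4·8 + 1 = 33  −1 ⇒ G_3=32
G_3=32  [base 8] 4·8  →[8↦9]→  4·9 = 36  −1 ⇒ G_4=35
G_4=35  [base 9] 3·9 + 8  →[9↦10]→  3·10 + 8 = 38  −1 ⇒ G_5=37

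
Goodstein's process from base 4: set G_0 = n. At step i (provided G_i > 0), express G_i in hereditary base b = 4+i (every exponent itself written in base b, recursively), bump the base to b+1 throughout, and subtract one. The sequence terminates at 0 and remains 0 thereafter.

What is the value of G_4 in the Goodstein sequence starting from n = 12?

[0] 12 ≡ 3·4 (base 4). Lift 5: 15. −1: 14.
[1] 14 ≡ 2·5 + 4 (base 5). Lift 6: 16. −1: 15.
[2] 15 ≡ 2·6 + 3 (base 6). Lift 7: 17. −1: 16.
[3] 16 ≡ 2·7 + 2 (base 7). Lift 8: 18. −1: 17.
[4] 17 ≡ 2·8 + 1 (base 8). Lift 9: 19. −1: 18.

17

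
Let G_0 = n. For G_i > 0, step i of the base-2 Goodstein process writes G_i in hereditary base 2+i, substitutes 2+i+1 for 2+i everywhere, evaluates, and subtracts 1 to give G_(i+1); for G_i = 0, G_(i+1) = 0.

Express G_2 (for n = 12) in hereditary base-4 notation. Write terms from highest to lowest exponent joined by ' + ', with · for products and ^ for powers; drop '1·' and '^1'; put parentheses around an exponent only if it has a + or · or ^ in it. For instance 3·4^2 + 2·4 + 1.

12 —HB2→ 2^(2 + 1) + 2^2 —bump→ 3^(3 + 1) + 3^3 = 108 —(−1)→ 107
107 —HB3→ 3^(3 + 1) + 2·3^2 + 2·3 + 2 —bump→ 4^(4 + 1) + 2·4^2 + 2·4 + 2 = 1066 —(−1)→ 1065
1065 —HB4→ 4^(4 + 1) + 2·4^2 + 2·4 + 1 —bump→ 5^(5 + 1) + 2·5^2 + 2·5 + 1 = 15686 —(−1)→ 15685

4^(4 + 1) + 2·4^2 + 2·4 + 1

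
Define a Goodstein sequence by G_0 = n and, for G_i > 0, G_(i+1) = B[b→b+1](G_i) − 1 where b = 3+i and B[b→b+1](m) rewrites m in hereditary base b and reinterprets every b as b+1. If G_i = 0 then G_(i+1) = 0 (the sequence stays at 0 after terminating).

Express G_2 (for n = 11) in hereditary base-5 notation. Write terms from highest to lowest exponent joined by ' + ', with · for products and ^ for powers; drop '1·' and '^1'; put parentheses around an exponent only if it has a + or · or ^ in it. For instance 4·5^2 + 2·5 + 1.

(0) 11|_3 = 3^2 + 2 ↦ 4^2 + 2|_4 = 18 ⇒ 17
(1) 17|_4 = 4^2 + 1 ↦ 5^2 + 1|_5 = 26 ⇒ 25
(2) 25|_5 = 5^2 ↦ 6^2|_6 = 36 ⇒ 35

5^2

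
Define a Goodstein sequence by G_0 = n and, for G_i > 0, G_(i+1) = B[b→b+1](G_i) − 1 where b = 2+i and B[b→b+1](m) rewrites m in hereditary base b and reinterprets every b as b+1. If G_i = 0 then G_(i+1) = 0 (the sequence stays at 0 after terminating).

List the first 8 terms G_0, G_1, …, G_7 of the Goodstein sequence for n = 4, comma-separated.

4, 26, 41, 60, 83, 109, 139, 173

step 0: 4 = 2^2; sub 3 for 2: 3^3; = 27; G_1 = 27−1 = 26
step 1: 26 = 2·3^2 + 2·3 + 2; sub 4 for 3: 2·4^2 + 2·4 + 2; = 42; G_2 = 42−1 = 41
step 2: 41 = 2·4^2 + 2·4 + 1; sub 5 for 4: 2·5^2 + 2·5 + 1; = 61; G_3 = 61−1 = 60
step 3: 60 = 2·5^2 + 2·5; sub 6 for 5: 2·6^2 + 2·6; = 84; G_4 = 84−1 = 83
step 4: 83 = 2·6^2 + 6 + 5; sub 7 for 6: 2·7^2 + 7 + 5; = 110; G_5 = 110−1 = 109
step 5: 109 = 2·7^2 + 7 + 4; sub 8 for 7: 2·8^2 + 8 + 4; = 140; G_6 = 140−1 = 139
step 6: 139 = 2·8^2 + 8 + 3; sub 9 for 8: 2·9^2 + 9 + 3; = 174; G_7 = 174−1 = 173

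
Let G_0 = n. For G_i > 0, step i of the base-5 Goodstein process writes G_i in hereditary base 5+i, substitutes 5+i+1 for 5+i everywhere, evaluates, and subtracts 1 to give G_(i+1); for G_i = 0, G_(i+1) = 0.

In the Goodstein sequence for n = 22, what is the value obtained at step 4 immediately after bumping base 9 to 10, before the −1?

36

G_0=22  [base 5] 4·5 + 2  →[5↦6]→  4·6 + 2 = 26  −1 ⇒ G_1=25
G_1=25  [base 6] 4·6 + 1  →[6↦7]→  4·7 + 1 = 29  −1 ⇒ G_2=28
G_2=28  [base 7] 4·7  →[7↦8]→  4·8 = 32  −1 ⇒ G_3=31
G_3=31  [base 8] 3·8 + 7  →[8↦9]→  3·9 + 7 = 34  −1 ⇒ G_4=33
G_4=33  [base 9] 3·9 + 6  →[9↦10]→  3·10 + 6 = 36  −1 ⇒ G_5=35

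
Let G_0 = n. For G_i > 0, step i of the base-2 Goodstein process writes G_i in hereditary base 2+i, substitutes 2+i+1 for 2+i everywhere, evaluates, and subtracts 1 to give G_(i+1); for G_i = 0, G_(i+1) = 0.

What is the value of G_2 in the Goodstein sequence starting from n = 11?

1027

G_0 = 11. HB_2(11) = 2^(2 + 1) + 2 + 1. Bump = 85. G_1 = 84.
G_1 = 84. HB_3(84) = 3^(3 + 1) + 3. Bump = 1028. G_2 = 1027.
G_2 = 1027. HB_4(1027) = 4^(4 + 1) + 3. Bump = 15628. G_3 = 15627.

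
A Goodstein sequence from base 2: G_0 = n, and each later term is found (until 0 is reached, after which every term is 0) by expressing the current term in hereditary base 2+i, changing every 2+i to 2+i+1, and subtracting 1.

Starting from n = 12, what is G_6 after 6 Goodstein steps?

12 —HB2→ 2^(2 + 1) + 2^2 —bump→ 3^(3 + 1) + 3^3 = 108 —(−1)→ 107
107 —HB3→ 3^(3 + 1) + 2·3^2 + 2·3 + 2 —bump→ 4^(4 + 1) + 2·4^2 + 2·4 + 2 = 1066 —(−1)→ 1065
1065 —HB4→ 4^(4 + 1) + 2·4^2 + 2·4 + 1 —bump→ 5^(5 + 1) + 2·5^2 + 2·5 + 1 = 15686 —(−1)→ 15685
15685 —HB5→ 5^(5 + 1) + 2·5^2 + 2·5 —bump→ 6^(6 + 1) + 2·6^2 + 2·6 = 280020 —(−1)→ 280019
280019 —HB6→ 6^(6 + 1) + 2·6^2 + 6 + 5 —bump→ 7^(7 + 1) + 2·7^2 + 7 + 5 = 5764911 —(−1)→ 5764910
5764910 —HB7→ 7^(7 + 1) + 2·7^2 + 7 + 4 —bump→ 8^(8 + 1) + 2·8^2 + 8 + 4 = 134217868 —(−1)→ 134217867

134217867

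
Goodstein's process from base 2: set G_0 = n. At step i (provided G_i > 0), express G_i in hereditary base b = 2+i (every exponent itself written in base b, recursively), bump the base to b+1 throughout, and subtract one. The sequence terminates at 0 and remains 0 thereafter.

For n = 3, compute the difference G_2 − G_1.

0

[0] 3 ≡ 2 + 1 (base 2). Lift 3: 4. −1: 3.
[1] 3 ≡ 3 (base 3). Lift 4: 4. −1: 3.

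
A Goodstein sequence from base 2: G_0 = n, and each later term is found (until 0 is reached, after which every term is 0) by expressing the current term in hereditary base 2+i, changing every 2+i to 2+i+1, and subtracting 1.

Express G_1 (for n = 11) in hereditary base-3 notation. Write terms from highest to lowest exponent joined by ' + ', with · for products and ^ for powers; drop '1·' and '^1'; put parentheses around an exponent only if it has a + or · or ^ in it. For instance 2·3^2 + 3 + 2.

i=0: 11 = 2^(2 + 1) + 2 + 1 (b=2); 2→3: 3^(3 + 1) + 3 + 1 = 85; 85−1 = 84
i=1: 84 = 3^(3 + 1) + 3 (b=3); 3→4: 4^(4 + 1) + 4 = 1028; 1028−1 = 1027

3^(3 + 1) + 3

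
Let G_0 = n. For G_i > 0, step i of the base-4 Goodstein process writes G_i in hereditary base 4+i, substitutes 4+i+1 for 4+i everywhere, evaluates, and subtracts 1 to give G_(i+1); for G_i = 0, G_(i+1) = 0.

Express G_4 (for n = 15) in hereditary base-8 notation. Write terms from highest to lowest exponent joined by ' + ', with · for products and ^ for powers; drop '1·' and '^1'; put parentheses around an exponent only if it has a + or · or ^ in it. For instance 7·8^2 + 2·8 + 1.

i=0: 15 = 3·4 + 3 (b=4); 4→5: 3·5 + 3 = 18; 18−1 = 17
i=1: 17 = 3·5 + 2 (b=5); 5→6: 3·6 + 2 = 20; 20−1 = 19
i=2: 19 = 3·6 + 1 (b=6); 6→7: 3·7 + 1 = 22; 22−1 = 21
i=3: 21 = 3·7 (b=7); 7→8: 3·8 = 24; 24−1 = 23

2·8 + 7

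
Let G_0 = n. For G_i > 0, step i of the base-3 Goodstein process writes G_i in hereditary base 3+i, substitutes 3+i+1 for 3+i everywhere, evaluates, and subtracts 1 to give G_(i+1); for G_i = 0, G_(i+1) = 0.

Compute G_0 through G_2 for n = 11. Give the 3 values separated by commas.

[0] 11 ≡ 3^2 + 2 (base 3). Lift 4: 18. −1: 17.
[1] 17 ≡ 4^2 + 1 (base 4). Lift 5: 26. −1: 25.

11, 17, 25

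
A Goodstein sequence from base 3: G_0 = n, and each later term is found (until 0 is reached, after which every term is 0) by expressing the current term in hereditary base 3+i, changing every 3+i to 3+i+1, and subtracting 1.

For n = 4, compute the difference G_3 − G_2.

G_0=4  [base 3] 3 + 1  →[3↦4]→  4 + 1 = 5  −1 ⇒ G_1=4
G_1=4  [base 4] 4  →[4↦5]→  5 = 5  −1 ⇒ G_2=4
G_2=4  [base 5] 4  →[5↦6]→  4 = 4  −1 ⇒ G_3=3

-1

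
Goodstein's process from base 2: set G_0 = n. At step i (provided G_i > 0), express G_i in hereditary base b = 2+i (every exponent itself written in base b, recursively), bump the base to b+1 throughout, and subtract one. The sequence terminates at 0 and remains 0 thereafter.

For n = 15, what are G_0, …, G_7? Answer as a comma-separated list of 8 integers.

G_0 = 15. HB_2(15) = 2^(2 + 1) + 2^2 + 2 + 1. Bump = 112. G_1 = 111.
G_1 = 111. HB_3(111) = 3^(3 + 1) + 3^3 + 3. Bump = 1284. G_2 = 1283.
G_2 = 1283. HB_4(1283) = 4^(4 + 1) + 4^4 + 3. Bump = 18753. G_3 = 18752.
G_3 = 18752. HB_5(18752) = 5^(5 + 1) + 5^5 + 2. Bump = 326594. G_4 = 326593.
G_4 = 326593. HB_6(326593) = 6^(6 + 1) + 6^6 + 1. Bump = 6588345. G_5 = 6588344.
G_5 = 6588344. HB_7(6588344) = 7^(7 + 1) + 7^7. Bump = 150994944. G_6 = 150994943.
G_6 = 150994943. HB_8(150994943) = 8^(8 + 1) + 7·8^7 + 7·8^6 + 7·8^5 + 7·8^4 + 7·8^3 + 7·8^2 + 7·8 + 7. Bump = 3524450281. G_7 = 3524450280.

15, 111, 1283, 18752, 326593, 6588344, 150994943, 3524450280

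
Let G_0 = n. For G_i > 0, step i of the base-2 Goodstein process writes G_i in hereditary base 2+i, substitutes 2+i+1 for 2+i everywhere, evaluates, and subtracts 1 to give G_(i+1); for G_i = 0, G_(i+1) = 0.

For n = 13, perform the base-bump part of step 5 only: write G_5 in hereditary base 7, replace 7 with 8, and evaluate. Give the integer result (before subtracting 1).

base 2: 13 = 2^(2 + 1) + 2^2 + 1; at 3: 3^(3 + 1) + 3^3 + 1 = 109; next = 108
base 3: 108 = 3^(3 + 1) + 3^3; at 4: 4^(4 + 1) + 4^4 = 1280; next = 1279
base 4: 1279 = 4^(4 + 1) + 3·4^3 + 3·4^2 + 3·4 + 3; at 5: 5^(5 + 1) + 3·5^3 + 3·5^2 + 3·5 + 3 = 16093; next = 16092
base 5: 16092 = 5^(5 + 1) + 3·5^3 + 3·5^2 + 3·5 + 2; at 6: 6^(6 + 1) + 3·6^3 + 3·6^2 + 3·6 + 2 = 280712; next = 280711
base 6: 280711 = 6^(6 + 1) + 3·6^3 + 3·6^2 + 3·6 + 1; at 7: 7^(7 + 1) + 3·7^3 + 3·7^2 + 3·7 + 1 = 5765999; next = 5765998
base 7: 5765998 = 7^(7 + 1) + 3·7^3 + 3·7^2 + 3·7; at 8: 8^(8 + 1) + 3·8^3 + 3·8^2 + 3·8 = 134219480; next = 134219479

134219480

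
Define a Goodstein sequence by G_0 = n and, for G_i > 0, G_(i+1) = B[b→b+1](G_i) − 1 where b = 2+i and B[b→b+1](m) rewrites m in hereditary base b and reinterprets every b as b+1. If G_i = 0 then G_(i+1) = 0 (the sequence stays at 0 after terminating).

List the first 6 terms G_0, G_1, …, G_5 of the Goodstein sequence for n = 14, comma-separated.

[0] 14 ≡ 2^(2 + 1) + 2^2 + 2 (base 2). Lift 3: 111. −1: 110.
[1] 110 ≡ 3^(3 + 1) + 3^3 + 2 (base 3). Lift 4: 1282. −1: 1281.
[2] 1281 ≡ 4^(4 + 1) + 4^4 + 1 (base 4). Lift 5: 18751. −1: 18750.
[3] 18750 ≡ 5^(5 + 1) + 5^5 (base 5). Lift 6: 326592. −1: 326591.
[4] 326591 ≡ 6^(6 + 1) + 5·6^5 + 5·6^4 + 5·6^3 + 5·6^2 + 5·6 + 5 (base 6). Lift 7: 5862841. −1: 5862840.

14, 110, 1281, 18750, 326591, 5862840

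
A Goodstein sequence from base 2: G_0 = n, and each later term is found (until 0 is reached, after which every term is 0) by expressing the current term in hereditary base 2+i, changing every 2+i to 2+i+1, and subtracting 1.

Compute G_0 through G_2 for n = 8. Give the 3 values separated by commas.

base 2: 8 = 2^(2 + 1); at 3: 3^(3 + 1) = 81; next = 80
base 3: 80 = 2·3^3 + 2·3^2 + 2·3 + 2; at 4: 2·4^4 + 2·4^2 + 2·4 + 2 = 554; next = 553

8, 80, 553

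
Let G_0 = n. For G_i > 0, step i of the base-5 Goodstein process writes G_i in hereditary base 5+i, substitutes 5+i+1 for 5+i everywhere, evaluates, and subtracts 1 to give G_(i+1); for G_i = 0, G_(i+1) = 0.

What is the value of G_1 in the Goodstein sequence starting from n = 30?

base 5: 30 = 5^2 + 5; at 6: 6^2 + 6 = 42; next = 41
base 6: 41 = 6^2 + 5; at 7: 7^2 + 5 = 54; next = 53

41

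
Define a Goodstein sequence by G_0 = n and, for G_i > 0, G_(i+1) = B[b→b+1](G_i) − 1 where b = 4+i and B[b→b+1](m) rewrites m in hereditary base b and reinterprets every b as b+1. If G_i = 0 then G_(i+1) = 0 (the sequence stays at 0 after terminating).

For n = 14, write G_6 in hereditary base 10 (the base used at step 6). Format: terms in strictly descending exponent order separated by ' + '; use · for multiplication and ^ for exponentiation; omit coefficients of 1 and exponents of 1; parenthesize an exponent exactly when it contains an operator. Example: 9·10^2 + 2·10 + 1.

i=0: 14 = 3·4 + 2 (b=4); 4→5: 3·5 + 2 = 17; 17−1 = 16
i=1: 16 = 3·5 + 1 (b=5); 5→6: 3·6 + 1 = 19; 19−1 = 18
i=2: 18 = 3·6 (b=6); 6→7: 3·7 = 21; 21−1 = 20
i=3: 20 = 2·7 + 6 (b=7); 7→8: 2·8 + 6 = 22; 22−1 = 21
i=4: 21 = 2·8 + 5 (b=8); 8→9: 2·9 + 5 = 23; 23−1 = 22
i=5: 22 = 2·9 + 4 (b=9); 9→10: 2·10 + 4 = 24; 24−1 = 23
i=6: 23 = 2·10 + 3 (b=10); 10→11: 2·11 + 3 = 25; 25−1 = 24

2·10 + 3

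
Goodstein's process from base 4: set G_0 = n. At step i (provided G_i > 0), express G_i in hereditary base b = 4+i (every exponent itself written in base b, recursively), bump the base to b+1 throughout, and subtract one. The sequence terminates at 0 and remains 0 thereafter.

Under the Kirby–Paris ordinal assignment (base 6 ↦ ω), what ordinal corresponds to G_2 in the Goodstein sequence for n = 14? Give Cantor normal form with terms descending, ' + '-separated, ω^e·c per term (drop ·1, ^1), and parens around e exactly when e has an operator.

[0] 14 ≡ 3·4 + 2 (base 4). Lift 5: 17. −1: 16.
[1] 16 ≡ 3·5 + 1 (base 5). Lift 6: 19. −1: 18.
[2] 18 ≡ 3·6 (base 6). Lift 7: 21. −1: 20.

ω·3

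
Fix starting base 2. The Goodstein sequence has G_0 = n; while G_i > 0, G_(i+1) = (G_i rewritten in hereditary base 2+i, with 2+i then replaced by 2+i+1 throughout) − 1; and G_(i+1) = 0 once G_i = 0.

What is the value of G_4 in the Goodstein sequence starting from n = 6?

46655

step 0: 6 = 2^2 + 2; sub 3 for 2: 3^3 + 3; = 30; G_1 = 30−1 = 29
step 1: 29 = 3^3 + 2; sub 4 for 3: 4^4 + 2; = 258; G_2 = 258−1 = 257
step 2: 257 = 4^4 + 1; sub 5 for 4: 5^5 + 1; = 3126; G_3 = 3126−1 = 3125
step 3: 3125 = 5^5; sub 6 for 5: 6^6; = 46656; G_4 = 46656−1 = 46655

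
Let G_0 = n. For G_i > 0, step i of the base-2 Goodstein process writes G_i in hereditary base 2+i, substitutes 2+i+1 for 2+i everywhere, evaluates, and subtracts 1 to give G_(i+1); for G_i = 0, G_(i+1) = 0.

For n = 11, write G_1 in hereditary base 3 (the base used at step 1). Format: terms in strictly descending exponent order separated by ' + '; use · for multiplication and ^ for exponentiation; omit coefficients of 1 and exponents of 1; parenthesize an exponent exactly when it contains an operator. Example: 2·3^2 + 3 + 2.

3^(3 + 1) + 3

base 2: 11 = 2^(2 + 1) + 2 + 1; at 3: 3^(3 + 1) + 3 + 1 = 85; next = 84
base 3: 84 = 3^(3 + 1) + 3; at 4: 4^(4 + 1) + 4 = 1028; next = 1027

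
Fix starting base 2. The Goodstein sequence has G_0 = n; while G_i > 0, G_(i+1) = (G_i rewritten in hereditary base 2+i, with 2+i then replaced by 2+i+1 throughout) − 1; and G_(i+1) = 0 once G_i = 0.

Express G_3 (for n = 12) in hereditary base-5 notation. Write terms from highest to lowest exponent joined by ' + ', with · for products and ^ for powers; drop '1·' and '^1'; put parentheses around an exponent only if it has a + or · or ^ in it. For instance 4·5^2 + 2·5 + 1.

12 —HB2→ 2^(2 + 1) + 2^2 —bump→ 3^(3 + 1) + 3^3 = 108 —(−1)→ 107
107 —HB3→ 3^(3 + 1) + 2·3^2 + 2·3 + 2 —bump→ 4^(4 + 1) + 2·4^2 + 2·4 + 2 = 1066 —(−1)→ 1065
1065 —HB4→ 4^(4 + 1) + 2·4^2 + 2·4 + 1 —bump→ 5^(5 + 1) + 2·5^2 + 2·5 + 1 = 15686 —(−1)→ 15685
15685 —HB5→ 5^(5 + 1) + 2·5^2 + 2·5 —bump→ 6^(6 + 1) + 2·6^2 + 2·6 = 280020 —(−1)→ 280019

5^(5 + 1) + 2·5^2 + 2·5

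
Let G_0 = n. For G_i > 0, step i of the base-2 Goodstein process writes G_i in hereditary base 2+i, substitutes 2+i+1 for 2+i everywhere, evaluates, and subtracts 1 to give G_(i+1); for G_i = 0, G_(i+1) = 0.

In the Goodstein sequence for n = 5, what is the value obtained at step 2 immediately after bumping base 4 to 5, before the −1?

i=0: 5 = 2^2 + 1 (b=2); 2→3: 3^3 + 1 = 28; 28−1 = 27
i=1: 27 = 3^3 (b=3); 3→4: 4^4 = 256; 256−1 = 255
i=2: 255 = 3·4^3 + 3·4^2 + 3·4 + 3 (b=4); 4→5: 3·5^3 + 3·5^2 + 3·5 + 3 = 468; 468−1 = 467

468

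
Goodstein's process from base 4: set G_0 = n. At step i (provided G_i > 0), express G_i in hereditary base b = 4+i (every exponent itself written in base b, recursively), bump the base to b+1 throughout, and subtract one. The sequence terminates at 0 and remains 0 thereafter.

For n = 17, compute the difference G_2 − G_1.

(0) 17|_4 = 4^2 + 1 ↦ 5^2 + 1|_5 = 26 ⇒ 25
(1) 25|_5 = 5^2 ↦ 6^2|_6 = 36 ⇒ 35

10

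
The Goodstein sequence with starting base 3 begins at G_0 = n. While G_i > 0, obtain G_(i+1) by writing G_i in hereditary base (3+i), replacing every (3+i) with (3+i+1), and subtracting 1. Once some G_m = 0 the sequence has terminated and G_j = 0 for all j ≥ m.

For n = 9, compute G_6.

24

base 3: 9 = 3^2; at 4: 4^2 = 16; next = 15
base 4: 15 = 3·4 + 3; at 5: 3·5 + 3 = 18; next = 17
base 5: 17 = 3·5 + 2; at 6: 3·6 + 2 = 20; next = 19
base 6: 19 = 3·6 + 1; at 7: 3·7 + 1 = 22; next = 21
base 7: 21 = 3·7; at 8: 3·8 = 24; next = 23
base 8: 23 = 2·8 + 7; at 9: 2·9 + 7 = 25; next = 24
base 9: 24 = 2·9 + 6; at 10: 2·10 + 6 = 26; next = 25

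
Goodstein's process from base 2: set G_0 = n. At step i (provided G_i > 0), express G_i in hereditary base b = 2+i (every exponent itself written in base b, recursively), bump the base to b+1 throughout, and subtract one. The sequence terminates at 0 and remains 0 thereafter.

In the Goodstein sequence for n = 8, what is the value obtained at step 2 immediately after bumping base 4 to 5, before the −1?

6311

(0) 8|_2 = 2^(2 + 1) ↦ 3^(3 + 1)|_3 = 81 ⇒ 80
(1) 80|_3 = 2·3^3 + 2·3^2 + 2·3 + 2 ↦ 2·4^4 + 2·4^2 + 2·4 + 2|_4 = 554 ⇒ 553
(2) 553|_4 = 2·4^4 + 2·4^2 + 2·4 + 1 ↦ 2·5^5 + 2·5^2 + 2·5 + 1|_5 = 6311 ⇒ 6310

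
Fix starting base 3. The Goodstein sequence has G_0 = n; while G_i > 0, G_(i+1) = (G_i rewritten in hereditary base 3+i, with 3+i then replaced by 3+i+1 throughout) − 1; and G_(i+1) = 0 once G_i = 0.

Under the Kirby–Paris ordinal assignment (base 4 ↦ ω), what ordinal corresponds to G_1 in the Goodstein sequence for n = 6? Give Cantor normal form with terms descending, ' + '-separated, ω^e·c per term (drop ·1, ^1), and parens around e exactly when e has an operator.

ω + 3

G_0=6  [base 3] 2·3  →[3↦4]→  2·4 = 8  −1 ⇒ G_1=7
G_1=7  [base 4] 4 + 3  →[4↦5]→  5 + 3 = 8  −1 ⇒ G_2=7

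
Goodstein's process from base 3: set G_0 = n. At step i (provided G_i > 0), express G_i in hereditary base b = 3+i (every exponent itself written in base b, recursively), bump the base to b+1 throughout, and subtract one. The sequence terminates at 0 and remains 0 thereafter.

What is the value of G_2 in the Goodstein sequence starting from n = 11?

11 —HB3→ 3^2 + 2 —bump→ 4^2 + 2 = 18 —(−1)→ 17
17 —HB4→ 4^2 + 1 —bump→ 5^2 + 1 = 26 —(−1)→ 25
25 —HB5→ 5^2 —bump→ 6^2 = 36 —(−1)→ 35

25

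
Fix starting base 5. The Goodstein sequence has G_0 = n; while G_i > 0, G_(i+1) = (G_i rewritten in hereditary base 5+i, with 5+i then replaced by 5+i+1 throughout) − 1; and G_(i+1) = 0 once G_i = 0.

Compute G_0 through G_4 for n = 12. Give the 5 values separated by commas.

12, 13, 14, 15, 15

12 —HB5→ 2·5 + 2 —bump→ 2·6 + 2 = 14 —(−1)→ 13
13 —HB6→ 2·6 + 1 —bump→ 2·7 + 1 = 15 —(−1)→ 14
14 —HB7→ 2·7 —bump→ 2·8 = 16 —(−1)→ 15
15 —HB8→ 8 + 7 —bump→ 9 + 7 = 16 —(−1)→ 15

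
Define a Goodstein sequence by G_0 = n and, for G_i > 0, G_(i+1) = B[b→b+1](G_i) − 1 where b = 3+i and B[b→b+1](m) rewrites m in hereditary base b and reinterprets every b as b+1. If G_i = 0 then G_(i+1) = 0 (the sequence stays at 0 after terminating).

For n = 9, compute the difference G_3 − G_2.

2

[0] 9 ≡ 3^2 (base 3). Lift 4: 16. −1: 15.
[1] 15 ≡ 3·4 + 3 (base 4). Lift 5: 18. −1: 17.
[2] 17 ≡ 3·5 + 2 (base 5). Lift 6: 20. −1: 19.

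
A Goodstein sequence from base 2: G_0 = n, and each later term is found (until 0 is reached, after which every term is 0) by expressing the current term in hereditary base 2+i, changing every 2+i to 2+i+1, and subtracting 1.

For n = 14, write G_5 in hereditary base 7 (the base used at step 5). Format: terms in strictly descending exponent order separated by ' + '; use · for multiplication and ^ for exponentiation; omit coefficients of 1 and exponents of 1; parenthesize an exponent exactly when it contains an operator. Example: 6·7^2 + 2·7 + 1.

[0] 14 ≡ 2^(2 + 1) + 2^2 + 2 (base 2). Lift 3: 111. −1: 110.
[1] 110 ≡ 3^(3 + 1) + 3^3 + 2 (base 3). Lift 4: 1282. −1: 1281.
[2] 1281 ≡ 4^(4 + 1) + 4^4 + 1 (base 4). Lift 5: 18751. −1: 18750.
[3] 18750 ≡ 5^(5 + 1) + 5^5 (base 5). Lift 6: 326592. −1: 326591.
[4] 326591 ≡ 6^(6 + 1) + 5·6^5 + 5·6^4 + 5·6^3 + 5·6^2 + 5·6 + 5 (base 6). Lift 7: 5862841. −1: 5862840.
[5] 5862840 ≡ 7^(7 + 1) + 5·7^5 + 5·7^4 + 5·7^3 + 5·7^2 + 5·7 + 4 (base 7). Lift 8: 134404972. −1: 134404971.

7^(7 + 1) + 5·7^5 + 5·7^4 + 5·7^3 + 5·7^2 + 5·7 + 4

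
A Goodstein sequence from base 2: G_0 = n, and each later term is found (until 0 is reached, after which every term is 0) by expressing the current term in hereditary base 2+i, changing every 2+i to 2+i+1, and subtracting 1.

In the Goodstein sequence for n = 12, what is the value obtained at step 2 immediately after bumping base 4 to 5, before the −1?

step 0: 12 = 2^(2 + 1) + 2^2; sub 3 for 2: 3^(3 + 1) + 3^3; = 108; G_1 = 108−1 = 107
step 1: 107 = 3^(3 + 1) + 2·3^2 + 2·3 + 2; sub 4 for 3: 4^(4 + 1) + 2·4^2 + 2·4 + 2; = 1066; G_2 = 1066−1 = 1065
step 2: 1065 = 4^(4 + 1) + 2·4^2 + 2·4 + 1; sub 5 for 4: 5^(5 + 1) + 2·5^2 + 2·5 + 1; = 15686; G_3 = 15686−1 = 15685

15686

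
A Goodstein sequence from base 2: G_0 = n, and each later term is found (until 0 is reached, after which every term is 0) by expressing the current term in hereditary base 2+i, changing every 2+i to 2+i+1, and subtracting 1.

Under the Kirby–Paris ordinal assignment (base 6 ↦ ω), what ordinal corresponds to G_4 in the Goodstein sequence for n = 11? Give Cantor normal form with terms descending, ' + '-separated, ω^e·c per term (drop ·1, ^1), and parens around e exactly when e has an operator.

11 —HB2→ 2^(2 + 1) + 2 + 1 —bump→ 3^(3 + 1) + 3 + 1 = 85 —(−1)→ 84
84 —HB3→ 3^(3 + 1) + 3 —bump→ 4^(4 + 1) + 4 = 1028 —(−1)→ 1027
1027 —HB4→ 4^(4 + 1) + 3 —bump→ 5^(5 + 1) + 3 = 15628 —(−1)→ 15627
15627 —HB5→ 5^(5 + 1) + 2 —bump→ 6^(6 + 1) + 2 = 279938 —(−1)→ 279937

ω^(ω + 1) + 1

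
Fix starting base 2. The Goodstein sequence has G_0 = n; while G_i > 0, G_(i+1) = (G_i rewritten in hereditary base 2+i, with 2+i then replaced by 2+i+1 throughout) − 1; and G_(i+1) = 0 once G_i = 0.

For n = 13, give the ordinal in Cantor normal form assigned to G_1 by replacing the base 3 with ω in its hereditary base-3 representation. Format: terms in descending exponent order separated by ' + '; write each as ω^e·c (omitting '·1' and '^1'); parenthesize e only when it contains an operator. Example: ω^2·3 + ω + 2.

13 —HB2→ 2^(2 + 1) + 2^2 + 1 —bump→ 3^(3 + 1) + 3^3 + 1 = 109 —(−1)→ 108
108 —HB3→ 3^(3 + 1) + 3^3 —bump→ 4^(4 + 1) + 4^4 = 1280 —(−1)→ 1279

ω^(ω + 1) + ω^ω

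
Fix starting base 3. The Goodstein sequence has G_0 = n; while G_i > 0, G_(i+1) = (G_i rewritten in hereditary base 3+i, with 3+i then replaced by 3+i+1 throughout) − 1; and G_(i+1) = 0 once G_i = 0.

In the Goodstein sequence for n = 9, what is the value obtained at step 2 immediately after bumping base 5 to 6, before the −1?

20

G_0=9  [base 3] 3^2  →[3↦4]→  4^2 = 16  −1 ⇒ G_1=15
G_1=15  [base 4] 3·4 + 3  →[4↦5]→  3·5 + 3 = 18  −1 ⇒ G_2=17
G_2=17  [base 5] 3·5 + 2  →[5↦6]→  3·6 + 2 = 20  −1 ⇒ G_3=19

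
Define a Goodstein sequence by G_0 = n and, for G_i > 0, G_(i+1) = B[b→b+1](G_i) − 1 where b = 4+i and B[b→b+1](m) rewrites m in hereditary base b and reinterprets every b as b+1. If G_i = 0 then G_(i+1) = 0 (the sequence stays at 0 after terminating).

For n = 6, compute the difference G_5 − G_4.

-1

G_0 = 6. HB_4(6) = 4 + 2. Bump = 7. G_1 = 6.
G_1 = 6. HB_5(6) = 5 + 1. Bump = 7. G_2 = 6.
G_2 = 6. HB_6(6) = 6. Bump = 7. G_3 = 6.
G_3 = 6. HB_7(6) = 6. Bump = 6. G_4 = 5.
G_4 = 5. HB_8(5) = 5. Bump = 5. G_5 = 4.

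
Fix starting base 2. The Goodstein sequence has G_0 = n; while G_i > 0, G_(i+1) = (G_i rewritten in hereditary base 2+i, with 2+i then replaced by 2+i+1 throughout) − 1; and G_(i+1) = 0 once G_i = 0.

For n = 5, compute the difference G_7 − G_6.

step 0: 5 = 2^2 + 1; sub 3 for 2: 3^3 + 1; = 28; G_1 = 28−1 = 27
step 1: 27 = 3^3; sub 4 for 3: 4^4; = 256; G_2 = 256−1 = 255
step 2: 255 = 3·4^3 + 3·4^2 + 3·4 + 3; sub 5 for 4: 3·5^3 + 3·5^2 + 3·5 + 3; = 468; G_3 = 468−1 = 467
step 3: 467 = 3·5^3 + 3·5^2 + 3·5 + 2; sub 6 for 5: 3·6^3 + 3·6^2 + 3·6 + 2; = 776; G_4 = 776−1 = 775
step 4: 775 = 3·6^3 + 3·6^2 + 3·6 + 1; sub 7 for 6: 3·7^3 + 3·7^2 + 3·7 + 1; = 1198; G_5 = 1198−1 = 1197
step 5: 1197 = 3·7^3 + 3·7^2 + 3·7; sub 8 for 7: 3·8^3 + 3·8^2 + 3·8; = 1752; G_6 = 1752−1 = 1751
step 6: 1751 = 3·8^3 + 3·8^2 + 2·8 + 7; sub 9 for 8: 3·9^3 + 3·9^2 + 2·9 + 7; = 2455; G_7 = 2455−1 = 2454

703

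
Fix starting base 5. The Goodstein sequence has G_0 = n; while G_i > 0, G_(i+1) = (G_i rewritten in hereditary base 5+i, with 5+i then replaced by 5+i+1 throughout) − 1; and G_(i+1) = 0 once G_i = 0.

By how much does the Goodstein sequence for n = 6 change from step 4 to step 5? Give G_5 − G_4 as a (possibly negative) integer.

[0] 6 ≡ 5 + 1 (base 5). Lift 6: 7. −1: 6.
[1] 6 ≡ 6 (base 6). Lift 7: 7. −1: 6.
[2] 6 ≡ 6 (base 7). Lift 8: 6. −1: 5.
[3] 5 ≡ 5 (base 8). Lift 9: 5. −1: 4.
[4] 4 ≡ 4 (base 9). Lift 10: 4. −1: 3.

-1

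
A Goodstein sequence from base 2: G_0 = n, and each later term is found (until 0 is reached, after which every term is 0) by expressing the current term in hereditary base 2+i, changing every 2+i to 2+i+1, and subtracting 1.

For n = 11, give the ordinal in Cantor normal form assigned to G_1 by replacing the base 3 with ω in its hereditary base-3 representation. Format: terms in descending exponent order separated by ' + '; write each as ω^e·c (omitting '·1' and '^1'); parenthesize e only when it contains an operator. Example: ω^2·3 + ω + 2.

ω^(ω + 1) + ω

[0] 11 ≡ 2^(2 + 1) + 2 + 1 (base 2). Lift 3: 85. −1: 84.
[1] 84 ≡ 3^(3 + 1) + 3 (base 3). Lift 4: 1028. −1: 1027.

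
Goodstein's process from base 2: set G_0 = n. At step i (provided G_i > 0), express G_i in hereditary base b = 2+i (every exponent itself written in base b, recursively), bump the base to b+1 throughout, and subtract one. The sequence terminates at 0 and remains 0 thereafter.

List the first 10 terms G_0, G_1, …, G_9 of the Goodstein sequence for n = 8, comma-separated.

8, 80, 553, 6310, 93395, 1647195, 33554571, 774841151, 20000000211, 570623341475

step 0: 8 = 2^(2 + 1); sub 3 for 2: 3^(3 + 1); = 81; G_1 = 81−1 = 80
step 1: 80 = 2·3^3 + 2·3^2 + 2·3 + 2; sub 4 for 3: 2·4^4 + 2·4^2 + 2·4 + 2; = 554; G_2 = 554−1 = 553
step 2: 553 = 2·4^4 + 2·4^2 + 2·4 + 1; sub 5 for 4: 2·5^5 + 2·5^2 + 2·5 + 1; = 6311; G_3 = 6311−1 = 6310
step 3: 6310 = 2·5^5 + 2·5^2 + 2·5; sub 6 for 5: 2·6^6 + 2·6^2 + 2·6; = 93396; G_4 = 93396−1 = 93395
step 4: 93395 = 2·6^6 + 2·6^2 + 6 + 5; sub 7 for 6: 2·7^7 + 2·7^2 + 7 + 5; = 1647196; G_5 = 1647196−1 = 1647195
step 5: 1647195 = 2·7^7 + 2·7^2 + 7 + 4; sub 8 for 7: 2·8^8 + 2·8^2 + 8 + 4; = 33554572; G_6 = 33554572−1 = 33554571
step 6: 33554571 = 2·8^8 + 2·8^2 + 8 + 3; sub 9 for 8: 2·9^9 + 2·9^2 + 9 + 3; = 774841152; G_7 = 774841152−1 = 774841151
step 7: 774841151 = 2·9^9 + 2·9^2 + 9 + 2; sub 10 for 9: 2·10^10 + 2·10^2 + 10 + 2; = 20000000212; G_8 = 20000000212−1 = 20000000211
step 8: 20000000211 = 2·10^10 + 2·10^2 + 10 + 1; sub 11 for 10: 2·11^11 + 2·11^2 + 11 + 1; = 570623341476; G_9 = 570623341476−1 = 570623341475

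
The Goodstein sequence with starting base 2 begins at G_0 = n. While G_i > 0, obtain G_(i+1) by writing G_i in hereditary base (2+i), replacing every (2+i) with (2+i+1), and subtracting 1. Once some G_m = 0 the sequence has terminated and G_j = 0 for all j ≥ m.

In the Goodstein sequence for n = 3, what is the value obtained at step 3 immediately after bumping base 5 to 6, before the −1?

3 —HB2→ 2 + 1 —bump→ 3 + 1 = 4 —(−1)→ 3
3 —HB3→ 3 —bump→ 4 = 4 —(−1)→ 3
3 —HB4→ 3 —bump→ 3 = 3 —(−1)→ 2
2 —HB5→ 2 —bump→ 2 = 2 —(−1)→ 1

2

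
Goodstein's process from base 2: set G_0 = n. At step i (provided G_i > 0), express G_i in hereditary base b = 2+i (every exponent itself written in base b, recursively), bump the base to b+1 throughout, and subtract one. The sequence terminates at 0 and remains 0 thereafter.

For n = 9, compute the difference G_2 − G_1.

[0] 9 ≡ 2^(2 + 1) + 1 (base 2). Lift 3: 82. −1: 81.
[1] 81 ≡ 3^(3 + 1) (base 3). Lift 4: 1024. −1: 1023.

942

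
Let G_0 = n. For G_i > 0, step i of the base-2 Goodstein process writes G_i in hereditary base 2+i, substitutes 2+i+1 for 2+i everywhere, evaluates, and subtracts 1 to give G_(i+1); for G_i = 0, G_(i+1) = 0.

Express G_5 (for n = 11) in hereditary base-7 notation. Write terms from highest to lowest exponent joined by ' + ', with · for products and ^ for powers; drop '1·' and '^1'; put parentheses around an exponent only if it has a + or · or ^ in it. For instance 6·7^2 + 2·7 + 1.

G_0=11  [base 2] 2^(2 + 1) + 2 + 1  →[2↦3]→  3^(3 + 1) + 3 + 1 = 85  −1 ⇒ G_1=84
G_1=84  [base 3] 3^(3 + 1) + 3  →[3↦4]→  4^(4 + 1) + 4 = 1028  −1 ⇒ G_2=1027
G_2=1027  [base 4] 4^(4 + 1) + 3  →[4↦5]→  5^(5 + 1) + 3 = 15628  −1 ⇒ G_3=15627
G_3=15627  [base 5] 5^(5 + 1) + 2  →[5↦6]→  6^(6 + 1) + 2 = 279938  −1 ⇒ G_4=279937
G_4=279937  [base 6] 6^(6 + 1) + 1  →[6↦7]→  7^(7 + 1) + 1 = 5764802  −1 ⇒ G_5=5764801
G_5=5764801  [base 7] 7^(7 + 1)  →[7↦8]→  8^(8 + 1) = 134217728  −1 ⇒ G_6=134217727

7^(7 + 1)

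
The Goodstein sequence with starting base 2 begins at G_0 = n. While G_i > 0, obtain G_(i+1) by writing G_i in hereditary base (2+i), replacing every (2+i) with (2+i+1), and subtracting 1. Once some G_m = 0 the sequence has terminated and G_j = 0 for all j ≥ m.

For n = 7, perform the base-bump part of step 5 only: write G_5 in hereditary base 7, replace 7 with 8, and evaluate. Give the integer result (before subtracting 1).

16777216

(0) 7|_2 = 2^2 + 2 + 1 ↦ 3^3 + 3 + 1|_3 = 31 ⇒ 30
(1) 30|_3 = 3^3 + 3 ↦ 4^4 + 4|_4 = 260 ⇒ 259
(2) 259|_4 = 4^4 + 3 ↦ 5^5 + 3|_5 = 3128 ⇒ 3127
(3) 3127|_5 = 5^5 + 2 ↦ 6^6 + 2|_6 = 46658 ⇒ 46657
(4) 46657|_6 = 6^6 + 1 ↦ 7^7 + 1|_7 = 823544 ⇒ 823543
(5) 823543|_7 = 7^7 ↦ 8^8|_8 = 16777216 ⇒ 16777215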